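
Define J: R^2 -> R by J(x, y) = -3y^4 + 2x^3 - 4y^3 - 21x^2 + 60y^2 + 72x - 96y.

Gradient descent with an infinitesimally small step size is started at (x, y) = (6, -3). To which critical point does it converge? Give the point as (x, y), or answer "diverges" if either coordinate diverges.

J is separable, so gradient descent decouples: x follows -∂J/∂x, y follows -∂J/∂y.
∂J/∂x = 6(x - 4)(x - 3); at x=6 this is 36, so x decreases.
∂J/∂y = -12(y - 2)(y - 1)(y + 4); at y=-3 this is -240, so y increases.
x converges to its nearest critical value 4 (a local min of the x-part); y converges to 1. The iterate converges to (4, 1).

(4, 1)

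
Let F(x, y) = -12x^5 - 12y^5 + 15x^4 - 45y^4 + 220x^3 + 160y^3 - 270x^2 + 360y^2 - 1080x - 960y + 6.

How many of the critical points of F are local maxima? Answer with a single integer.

F separates as a function of x plus a function of y, so ∇F=0 decouples.
∂F/∂x = -60(x - 3)(x - 2)(x + 1)(x + 3) = 0 at x ∈ {-3, -1, 2, 3}; ∂F/∂y = -60(y - 2)(y - 1)(y + 2)(y + 4) = 0 at y ∈ {-4, -2, 1, 2}.
The Hessian is diagonal: diag(F_xx, F_yy). Second derivatives: F_xx(-3)=3600, F_xx(-1)=-1440, F_xx(2)=900, F_xx(3)=-1440; F_yy(-4)=3600, F_yy(-2)=-1440, F_yy(1)=900, F_yy(2)=-1440.
Local maxima occur where both diagonal entries negative: (-1, -2), (-1, 2), (3, -2), (3, 2). Count: 4.

4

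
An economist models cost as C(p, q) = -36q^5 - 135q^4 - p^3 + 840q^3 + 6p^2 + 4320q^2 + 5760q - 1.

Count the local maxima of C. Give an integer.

2

C separates as a function of p plus a function of q, so ∇C=0 decouples.
∂C/∂p = -3p(p - 4) = 0 at p ∈ {0, 4}; ∂C/∂q = -180(q - 4)(q + 1)(q + 2)(q + 4) = 0 at q ∈ {-4, -2, -1, 4}.
The Hessian is diagonal: diag(C_pp, C_qq). Second derivatives: C_pp(0)=12, C_pp(4)=-12; C_qq(-4)=8640, C_qq(-2)=-2160, C_qq(-1)=2700, C_qq(4)=-43200.
Local maxima occur where both diagonal entries negative: (4, -2), (4, 4). Count: 2.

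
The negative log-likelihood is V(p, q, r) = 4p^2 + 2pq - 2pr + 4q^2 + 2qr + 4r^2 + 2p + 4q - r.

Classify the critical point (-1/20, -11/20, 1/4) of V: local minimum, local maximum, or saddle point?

The Hessian is constant: H = [[8, 2, -2], [2, 8, 2], [-2, 2, 8]].
Leading principal minors: Δ₁ = 8, Δ₂ = 60, Δ₃ = 400.
All leading minors are positive, so H is positive definite: a local minimum.

local minimum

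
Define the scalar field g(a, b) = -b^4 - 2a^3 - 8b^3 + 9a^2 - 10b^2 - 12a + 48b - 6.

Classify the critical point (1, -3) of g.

The mixed partial ∂²g/∂a∂b is 0, so the Hessian at any point is diag(g_aa, g_bb) = diag(6(-2a + 3), -4(3b^2 + 12b + 5)).
At (1, -3): H = diag(6, 16).
Both eigenvalues are positive, so H is positive definite: a local minimum.

local minimum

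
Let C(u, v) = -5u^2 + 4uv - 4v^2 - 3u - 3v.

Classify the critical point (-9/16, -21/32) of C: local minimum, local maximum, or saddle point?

The Hessian of C is constant: H = [[-10, 4], [4, -8]].
det(H) = (-10)·(-8) − 4² = 64.
det(H) > 0 and tr(H) = -18 < 0, so H is negative definite and the point is a local maximum.

local maximum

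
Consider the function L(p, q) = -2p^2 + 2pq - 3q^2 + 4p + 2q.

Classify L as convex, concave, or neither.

L is quadratic, so its Hessian is the constant matrix H = [[-4, 2], [2, -6]].
det(H) = 20, tr(H) = -10.
det(H) > 0 and tr(H) < 0, so H is negative definite everywhere: concave.

concave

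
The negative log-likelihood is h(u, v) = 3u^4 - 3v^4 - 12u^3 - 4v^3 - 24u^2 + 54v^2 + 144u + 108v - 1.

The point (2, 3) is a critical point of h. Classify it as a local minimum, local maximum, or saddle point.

local maximum

The mixed partial ∂²h/∂u∂v is 0, so the Hessian at any point is diag(h_uu, h_vv) = diag(12(3u^2 - 6u - 4), 12(-3v^2 - 2v + 9)).
At (2, 3): H = diag(-48, -288).
Both eigenvalues are negative, so H is negative definite: a local maximum.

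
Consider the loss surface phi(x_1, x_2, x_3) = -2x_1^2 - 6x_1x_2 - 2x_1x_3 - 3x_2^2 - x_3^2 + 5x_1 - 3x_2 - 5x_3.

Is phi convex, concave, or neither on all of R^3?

phi is quadratic, so its Hessian is the constant matrix H = [[-4, -6, -2], [-6, -6, 0], [-2, 0, -2]].
Leading principal minors: -4, -12, 48.
Neither pattern holds ⇒ H is indefinite ⇒ neither convex nor concave.

neither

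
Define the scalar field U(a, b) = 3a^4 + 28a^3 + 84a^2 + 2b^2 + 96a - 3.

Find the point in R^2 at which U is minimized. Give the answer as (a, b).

U(a,b) separates as P(a) + Q(b) − 3, so its minimum is min P + min Q − 3.
P'(a) = 12(a + 1)(a + 2)(a + 4) vanishes at a ∈ {-4, -2, -1}; Q'(b) = 4b vanishes at b ∈ {0}.
Local minima of P (where P''>0): P(-4)=-64, P(-1)=-37. Local minima of Q: Q(0)=0.
So the global minimum of U is P(-4) + Q(0) − 3 = -64 + 0 − 3 = -67, attained at (-4, 0).

(-4, 0)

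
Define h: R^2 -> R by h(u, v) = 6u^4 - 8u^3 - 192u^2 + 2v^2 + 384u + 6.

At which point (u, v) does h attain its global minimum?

h(u,v) separates as P(u) + Q(v) + 6, so its minimum is min P + min Q + 6.
P'(u) = 24(u - 4)(u - 1)(u + 4) vanishes at u ∈ {-4, 1, 4}; Q'(v) = 4v vanishes at v ∈ {0}.
Local minima of P (where P''>0): P(-4)=-2560, P(4)=-512. Local minima of Q: Q(0)=0.
So the global minimum of h is P(-4) + Q(0) + 6 = -2560 + 0 + 6 = -2554, attained at (-4, 0).

(-4, 0)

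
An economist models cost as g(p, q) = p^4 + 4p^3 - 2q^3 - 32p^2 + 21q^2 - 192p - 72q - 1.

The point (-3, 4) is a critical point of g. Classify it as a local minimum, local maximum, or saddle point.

The mixed partial ∂²g/∂p∂q is 0, so the Hessian at any point is diag(g_pp, g_qq) = diag(4(3p^2 + 6p - 16), 6(-2q + 7)).
At (-3, 4): H = diag(-28, -6).
Both eigenvalues are negative, so H is negative definite: a local maximum.

local maximum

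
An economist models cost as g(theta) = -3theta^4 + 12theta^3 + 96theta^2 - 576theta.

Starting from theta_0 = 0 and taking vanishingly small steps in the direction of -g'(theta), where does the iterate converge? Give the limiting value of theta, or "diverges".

3

g'(theta) = -12(theta - 4)(theta - 3)(theta + 4), so g'(0) = -576.
Gradient descent moves in the -g' direction, i.e. theta is increasing.
The nearest critical point in that direction is theta = 3, where g'' = 84 > 0 (a local minimum). The iterate converges there.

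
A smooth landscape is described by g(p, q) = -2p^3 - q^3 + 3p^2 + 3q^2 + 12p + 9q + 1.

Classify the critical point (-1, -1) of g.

local minimum

The mixed partial ∂²g/∂p∂q is 0, so the Hessian at any point is diag(g_pp, g_qq) = diag(6(-2p + 1), 6(-q + 1)).
At (-1, -1): H = diag(18, 12).
Both eigenvalues are positive, so H is positive definite: a local minimum.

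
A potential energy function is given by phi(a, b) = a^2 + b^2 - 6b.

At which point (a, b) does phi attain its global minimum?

(0, 3)

phi(a,b) separates as P(a) + Q(b), so its minimum is min P + min Q.
P'(a) = 2a vanishes at a ∈ {0}; Q'(b) = 2b - 6 vanishes at b ∈ {3}.
Local minima of P (where P''>0): P(0)=0. Local minima of Q: Q(3)=-9.
So the global minimum of phi is P(0) + Q(3) = 0 − 9 = -9, attained at (0, 3).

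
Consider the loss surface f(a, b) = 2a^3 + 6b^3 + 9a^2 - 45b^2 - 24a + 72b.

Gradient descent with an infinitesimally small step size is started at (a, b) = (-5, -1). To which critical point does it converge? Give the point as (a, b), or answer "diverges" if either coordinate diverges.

f is separable, so gradient descent decouples: a follows -∂f/∂a, b follows -∂f/∂b.
∂f/∂a = 6(a - 1)(a + 4); at a=-5 this is 36, so a decreases.
∂f/∂b = 18(b - 4)(b - 1); at b=-1 this is 180, so b decreases.
The a-coordinate has no critical point in that direction and runs off to infinity.

diverges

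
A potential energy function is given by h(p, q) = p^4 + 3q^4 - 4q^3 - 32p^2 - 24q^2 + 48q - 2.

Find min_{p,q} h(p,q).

h(p,q) separates as A(p) + B(q) − 2, so its minimum is min A + min B − 2.
A'(p) = 4p(p - 4)(p + 4) vanishes at p ∈ {-4, 0, 4}; B'(q) = 12(q - 2)(q - 1)(q + 2) vanishes at q ∈ {-2, 1, 2}.
Local minima of A (where A''>0): A(-4)=-256, A(4)=-256. Local minima of B: B(-2)=-112, B(2)=16.
So the global minimum of h is A(-4) + B(-2) − 2 = -256 − 112 − 2 = -370, attained at (-4, -2).

-370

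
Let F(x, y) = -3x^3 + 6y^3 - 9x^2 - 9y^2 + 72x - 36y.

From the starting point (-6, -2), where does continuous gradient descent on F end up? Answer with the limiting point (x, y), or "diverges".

F is separable, so gradient descent decouples: x follows -∂F/∂x, y follows -∂F/∂y.
∂F/∂x = -9(x - 2)(x + 4); at x=-6 this is -144, so x increases.
∂F/∂y = 18(y - 2)(y + 1); at y=-2 this is 72, so y decreases.
The y-coordinate has no critical point in that direction and runs off to infinity.

diverges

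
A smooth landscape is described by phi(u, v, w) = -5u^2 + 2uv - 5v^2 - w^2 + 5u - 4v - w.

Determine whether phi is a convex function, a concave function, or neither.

concave

phi is quadratic, so its Hessian is the constant matrix H = [[-10, 2, 0], [2, -10, 0], [0, 0, -2]].
Leading principal minors: -10, 96, -192.
Signs alternate −, +, − ⇒ H ≺ 0 ⇒ concave.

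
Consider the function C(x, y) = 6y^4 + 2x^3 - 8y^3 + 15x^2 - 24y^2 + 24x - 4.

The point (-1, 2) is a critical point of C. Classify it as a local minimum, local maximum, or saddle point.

The mixed partial ∂²C/∂x∂y is 0, so the Hessian at any point is diag(C_xx, C_yy) = diag(6(2x + 5), 24(3y^2 - 2y - 2)).
At (-1, 2): H = diag(18, 144).
Both eigenvalues are positive, so H is positive definite: a local minimum.

local minimum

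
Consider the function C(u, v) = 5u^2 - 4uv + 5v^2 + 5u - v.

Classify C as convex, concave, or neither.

convex

C is quadratic, so its Hessian is the constant matrix H = [[10, -4], [-4, 10]].
det(H) = 84, tr(H) = 20.
det(H) > 0 and tr(H) > 0, so H is positive definite everywhere: convex.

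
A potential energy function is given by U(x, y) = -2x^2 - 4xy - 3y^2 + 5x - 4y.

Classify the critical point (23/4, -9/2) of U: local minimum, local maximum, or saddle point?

local maximum

The Hessian of U is constant: H = [[-4, -4], [-4, -6]].
det(H) = (-4)·(-6) − (-4)² = 8.
det(H) > 0 and tr(H) = -10 < 0, so H is negative definite and the point is a local maximum.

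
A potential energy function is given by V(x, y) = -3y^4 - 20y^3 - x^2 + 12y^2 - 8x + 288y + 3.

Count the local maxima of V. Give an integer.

2

V separates as a function of x plus a function of y, so ∇V=0 decouples.
∂V/∂x = -2(x + 4) = 0 at x ∈ {-4}; ∂V/∂y = -12(y - 2)(y + 3)(y + 4) = 0 at y ∈ {-4, -3, 2}.
The Hessian is diagonal: diag(V_xx, V_yy). Second derivatives: V_xx(-4)=-2; V_yy(-4)=-72, V_yy(-3)=60, V_yy(2)=-360.
Local maxima occur where both diagonal entries negative: (-4, -4), (-4, 2). Count: 2.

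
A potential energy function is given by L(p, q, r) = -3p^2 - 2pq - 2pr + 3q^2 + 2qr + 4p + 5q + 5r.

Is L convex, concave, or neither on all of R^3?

L is quadratic, so its Hessian is the constant matrix H = [[-6, -2, -2], [-2, 6, 2], [-2, 2, 0]].
Leading principal minors: -6, -40, 16.
Neither pattern holds ⇒ H is indefinite ⇒ neither convex nor concave.

neither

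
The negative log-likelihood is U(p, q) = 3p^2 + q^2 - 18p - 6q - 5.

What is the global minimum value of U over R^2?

-41

U(p,q) separates as A(p) + B(q) − 5, so its minimum is min A + min B − 5.
A'(p) = 6p - 18 vanishes at p ∈ {3}; B'(q) = 2q - 6 vanishes at q ∈ {3}.
Local minima of A (where A''>0): A(3)=-27. Local minima of B: B(3)=-9.
So the global minimum of U is A(3) + B(3) − 5 = -27 − 9 − 5 = -41, attained at (3, 3).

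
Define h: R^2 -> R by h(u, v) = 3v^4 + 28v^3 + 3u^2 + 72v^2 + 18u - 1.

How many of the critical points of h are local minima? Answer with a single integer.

h separates as a function of u plus a function of v, so ∇h=0 decouples.
∂h/∂u = 6(u + 3) = 0 at u ∈ {-3}; ∂h/∂v = 12v(v + 3)(v + 4) = 0 at v ∈ {-4, -3, 0}.
The Hessian is diagonal: diag(h_uu, h_vv). Second derivatives: h_uu(-3)=6; h_vv(-4)=48, h_vv(-3)=-36, h_vv(0)=144.
Local minima occur where both diagonal entries positive: (-3, -4), (-3, 0). Count: 2.

2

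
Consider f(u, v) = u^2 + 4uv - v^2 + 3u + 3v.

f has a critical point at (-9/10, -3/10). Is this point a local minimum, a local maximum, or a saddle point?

saddle point

The Hessian of f is constant: H = [[2, 4], [4, -2]].
det(H) = 2·(-2) − 4² = -20.
Since det(H) < 0, H is indefinite and the critical point is a saddle point.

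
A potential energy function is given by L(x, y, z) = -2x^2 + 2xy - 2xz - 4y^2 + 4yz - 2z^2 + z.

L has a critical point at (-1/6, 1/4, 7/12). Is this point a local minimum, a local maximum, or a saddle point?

The Hessian is constant: H = [[-4, 2, -2], [2, -8, 4], [-2, 4, -4]].
Leading principal minors: Δ₁ = -4, Δ₂ = 28, Δ₃ = -48.
The minors alternate sign starting negative (−, +, −), so H is negative definite: a local maximum.

local maximum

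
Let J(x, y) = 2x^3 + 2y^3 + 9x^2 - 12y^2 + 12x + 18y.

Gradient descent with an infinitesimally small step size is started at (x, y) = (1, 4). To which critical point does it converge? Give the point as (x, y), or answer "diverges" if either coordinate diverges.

J is separable, so gradient descent decouples: x follows -∂J/∂x, y follows -∂J/∂y.
∂J/∂x = 6(x + 1)(x + 2); at x=1 this is 36, so x decreases.
∂J/∂y = 6(y - 3)(y - 1); at y=4 this is 18, so y decreases.
x converges to its nearest critical value -1 (a local min of the x-part); y converges to 3. The iterate converges to (-1, 3).

(-1, 3)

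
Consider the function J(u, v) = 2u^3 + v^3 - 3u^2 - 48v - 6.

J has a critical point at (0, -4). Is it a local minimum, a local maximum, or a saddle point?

The mixed partial ∂²J/∂u∂v is 0, so the Hessian at any point is diag(J_uu, J_vv) = diag(6(2u - 1), 6v).
At (0, -4): H = diag(-6, -24).
Both eigenvalues are negative, so H is negative definite: a local maximum.

local maximum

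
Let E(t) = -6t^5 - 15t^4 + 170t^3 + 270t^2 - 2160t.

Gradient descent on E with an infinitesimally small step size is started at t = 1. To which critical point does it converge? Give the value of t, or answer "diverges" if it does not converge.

2

E'(t) = -30(t - 3)(t - 2)(t + 3)(t + 4), so E'(1) = -1200.
Gradient descent moves in the -E' direction, i.e. t is increasing.
The nearest critical point in that direction is t = 2, where E'' = 900 > 0 (a local minimum). The iterate converges there.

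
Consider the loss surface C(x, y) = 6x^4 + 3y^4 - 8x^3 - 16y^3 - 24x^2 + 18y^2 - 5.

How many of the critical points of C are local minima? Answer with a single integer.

C separates as a function of x plus a function of y, so ∇C=0 decouples.
∂C/∂x = 24x(x - 2)(x + 1) = 0 at x ∈ {-1, 0, 2}; ∂C/∂y = 12y(y - 3)(y - 1) = 0 at y ∈ {0, 1, 3}.
The Hessian is diagonal: diag(C_xx, C_yy). Second derivatives: C_xx(-1)=72, C_xx(0)=-48, C_xx(2)=144; C_yy(0)=36, C_yy(1)=-24, C_yy(3)=72.
Local minima occur where both diagonal entries positive: (-1, 0), (-1, 3), (2, 0), (2, 3). Count: 4.

4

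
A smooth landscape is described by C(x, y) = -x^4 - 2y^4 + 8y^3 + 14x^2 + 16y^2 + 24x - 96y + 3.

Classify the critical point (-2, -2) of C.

The mixed partial ∂²C/∂x∂y is 0, so the Hessian at any point is diag(C_xx, C_yy) = diag(4(-3x^2 + 7), 8(-3y^2 + 6y + 4)).
At (-2, -2): H = diag(-20, -160).
Both eigenvalues are negative, so H is negative definite: a local maximum.

local maximum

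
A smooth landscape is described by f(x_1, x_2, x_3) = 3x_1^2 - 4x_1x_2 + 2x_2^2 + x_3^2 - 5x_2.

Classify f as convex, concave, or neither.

f is quadratic, so its Hessian is the constant matrix H = [[6, -4, 0], [-4, 4, 0], [0, 0, 2]].
Leading principal minors: 6, 8, 16.
All positive ⇒ H ≻ 0 ⇒ convex.

convex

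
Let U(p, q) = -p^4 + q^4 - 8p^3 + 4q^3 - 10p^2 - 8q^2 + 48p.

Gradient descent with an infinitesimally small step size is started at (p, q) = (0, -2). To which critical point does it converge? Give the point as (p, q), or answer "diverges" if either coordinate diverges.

U is separable, so gradient descent decouples: p follows -∂U/∂p, q follows -∂U/∂q.
∂U/∂p = -4(p - 1)(p + 3)(p + 4); at p=0 this is 48, so p decreases.
∂U/∂q = 4q(q - 1)(q + 4); at q=-2 this is 48, so q decreases.
p converges to its nearest critical value -3 (a local min of the p-part); q converges to -4. The iterate converges to (-3, -4).

(-3, -4)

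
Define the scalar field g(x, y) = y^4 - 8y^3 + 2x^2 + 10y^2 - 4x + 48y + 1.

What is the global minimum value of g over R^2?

g(x,y) separates as P(x) + Q(y) + 1, so its minimum is min P + min Q + 1.
P'(x) = 4x - 4 vanishes at x ∈ {1}; Q'(y) = 4(y - 4)(y - 3)(y + 1) vanishes at y ∈ {-1, 3, 4}.
Local minima of P (where P''>0): P(1)=-2. Local minima of Q: Q(-1)=-29, Q(4)=96.
So the global minimum of g is P(1) + Q(-1) + 1 = -2 − 29 + 1 = -30, attained at (1, -1).

-30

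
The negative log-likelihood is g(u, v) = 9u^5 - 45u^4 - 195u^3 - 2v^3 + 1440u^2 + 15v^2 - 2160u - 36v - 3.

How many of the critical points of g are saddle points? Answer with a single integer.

g separates as a function of u plus a function of v, so ∇g=0 decouples.
∂g/∂u = 45(u - 4)(u - 3)(u - 1)(u + 4) = 0 at u ∈ {-4, 1, 3, 4}; ∂g/∂v = -6(v - 3)(v - 2) = 0 at v ∈ {2, 3}.
The Hessian is diagonal: diag(g_uu, g_vv). Second derivatives: g_uu(-4)=-12600, g_uu(1)=1350, g_uu(3)=-630, g_uu(4)=1080; g_vv(2)=6, g_vv(3)=-6.
Saddle points occur where the two diagonal entries have opposite signs: (-4, 2), (1, 3), (3, 2), (4, 3). Count: 4.

4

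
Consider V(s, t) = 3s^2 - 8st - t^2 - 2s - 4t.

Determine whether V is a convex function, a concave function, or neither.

neither

V is quadratic, so its Hessian is the constant matrix H = [[6, -8], [-8, -2]].
det(H) = -76, tr(H) = 4.
det(H) < 0, so H is indefinite: neither convex nor concave.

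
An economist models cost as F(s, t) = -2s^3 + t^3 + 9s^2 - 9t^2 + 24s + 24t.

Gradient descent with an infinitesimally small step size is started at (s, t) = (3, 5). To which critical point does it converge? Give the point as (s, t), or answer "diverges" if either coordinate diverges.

(-1, 4)

F is separable, so gradient descent decouples: s follows -∂F/∂s, t follows -∂F/∂t.
∂F/∂s = -6(s - 4)(s + 1); at s=3 this is 24, so s decreases.
∂F/∂t = 3(t - 4)(t - 2); at t=5 this is 9, so t decreases.
s converges to its nearest critical value -1 (a local min of the s-part); t converges to 4. The iterate converges to (-1, 4).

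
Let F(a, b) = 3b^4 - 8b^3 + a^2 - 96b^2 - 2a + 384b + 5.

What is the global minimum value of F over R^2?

F(a,b) separates as P(a) + Q(b) + 5, so its minimum is min P + min Q + 5.
P'(a) = 2a - 2 vanishes at a ∈ {1}; Q'(b) = 12(b - 4)(b - 2)(b + 4) vanishes at b ∈ {-4, 2, 4}.
Local minima of P (where P''>0): P(1)=-1. Local minima of Q: Q(-4)=-1792, Q(4)=256.
So the global minimum of F is P(1) + Q(-4) + 5 = -1 − 1792 + 5 = -1788, attained at (1, -4).

-1788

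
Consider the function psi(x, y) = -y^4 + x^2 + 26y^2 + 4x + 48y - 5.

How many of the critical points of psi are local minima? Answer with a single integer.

psi separates as a function of x plus a function of y, so ∇psi=0 decouples.
∂psi/∂x = 2(x + 2) = 0 at x ∈ {-2}; ∂psi/∂y = -4(y - 4)(y + 1)(y + 3) = 0 at y ∈ {-3, -1, 4}.
The Hessian is diagonal: diag(psi_xx, psi_yy). Second derivatives: psi_xx(-2)=2; psi_yy(-3)=-56, psi_yy(-1)=40, psi_yy(4)=-140.
Local minima occur where both diagonal entries positive: (-2, -1). Count: 1.

1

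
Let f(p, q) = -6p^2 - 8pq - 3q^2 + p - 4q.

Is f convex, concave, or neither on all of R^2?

concave

f is quadratic, so its Hessian is the constant matrix H = [[-12, -8], [-8, -6]].
det(H) = 8, tr(H) = -18.
det(H) > 0 and tr(H) < 0, so H is negative definite everywhere: concave.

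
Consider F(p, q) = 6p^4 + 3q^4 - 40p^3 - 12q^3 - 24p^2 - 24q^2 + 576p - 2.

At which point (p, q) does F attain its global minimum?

(-2, 4)

F(p,q) separates as A(p) + B(q) − 2, so its minimum is min A + min B − 2.
A'(p) = 24(p - 4)(p - 3)(p + 2) vanishes at p ∈ {-2, 3, 4}; B'(q) = 12q(q - 4)(q + 1) vanishes at q ∈ {-1, 0, 4}.
Local minima of A (where A''>0): A(-2)=-832, A(4)=896. Local minima of B: B(-1)=-9, B(4)=-384.
So the global minimum of F is A(-2) + B(4) − 2 = -832 − 384 − 2 = -1218, attained at (-2, 4).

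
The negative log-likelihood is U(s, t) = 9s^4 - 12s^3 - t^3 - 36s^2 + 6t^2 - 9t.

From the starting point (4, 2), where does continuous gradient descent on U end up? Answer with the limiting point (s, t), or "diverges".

U is separable, so gradient descent decouples: s follows -∂U/∂s, t follows -∂U/∂t.
∂U/∂s = 36s(s - 2)(s + 1); at s=4 this is 1440, so s decreases.
∂U/∂t = -3(t - 3)(t - 1); at t=2 this is 3, so t decreases.
s converges to its nearest critical value 2 (a local min of the s-part); t converges to 1. The iterate converges to (2, 1).

(2, 1)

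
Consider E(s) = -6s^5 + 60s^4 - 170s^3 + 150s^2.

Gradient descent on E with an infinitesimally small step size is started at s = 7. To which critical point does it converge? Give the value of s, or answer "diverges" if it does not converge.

diverges

E'(s) = -30s(s - 5)(s - 2)(s - 1), so E'(7) = -12600.
Gradient descent moves in the -E' direction, i.e. s is increasing.
There is no critical point above s=7, and E' keeps the same sign, so the iterate runs off to +∞.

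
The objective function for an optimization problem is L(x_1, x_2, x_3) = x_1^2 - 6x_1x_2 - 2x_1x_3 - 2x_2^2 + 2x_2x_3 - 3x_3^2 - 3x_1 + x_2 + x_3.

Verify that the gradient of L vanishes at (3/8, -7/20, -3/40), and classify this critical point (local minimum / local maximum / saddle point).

saddle point

∇L = (2x_1 - 6x_2 - 2x_3 - 3, -6x_1 - 4x_2 + 2x_3 + 1, -2x_1 + 2x_2 - 6x_3 + 1); substituting (3/8, -7/20, -3/40) gives ∇L = (0, 0, 0), so (3/8, -7/20, -3/40) is indeed a critical point.
The Hessian is constant: H = [[2, -6, -2], [-6, -4, 2], [-2, 2, -6]].
Leading principal minors: Δ₁ = 2, Δ₂ = -44, Δ₃ = 320.
The minors fit neither the all-positive nor the alternating-sign pattern, so H is indefinite: a saddle point.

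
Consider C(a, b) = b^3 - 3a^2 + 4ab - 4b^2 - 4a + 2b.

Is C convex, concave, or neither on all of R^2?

neither

The term b^3 is cubic, so the Hessian is not constant.
∂²C/∂b² = 6b - 8, which takes both signs as b varies (negative for sufficiently negative b). A diagonal entry of the Hessian changing sign means the Hessian is neither positive- nor negative-semidefinite on all of R^2.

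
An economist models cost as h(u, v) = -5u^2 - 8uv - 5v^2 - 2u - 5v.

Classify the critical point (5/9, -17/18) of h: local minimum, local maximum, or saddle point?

The Hessian of h is constant: H = [[-10, -8], [-8, -10]].
det(H) = (-10)·(-10) − (-8)² = 36.
det(H) > 0 and tr(H) = -20 < 0, so H is negative definite and the point is a local maximum.

local maximum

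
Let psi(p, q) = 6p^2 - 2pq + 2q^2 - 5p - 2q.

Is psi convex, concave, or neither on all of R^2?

convex

psi is quadratic, so its Hessian is the constant matrix H = [[12, -2], [-2, 4]].
det(H) = 44, tr(H) = 16.
det(H) > 0 and tr(H) > 0, so H is positive definite everywhere: convex.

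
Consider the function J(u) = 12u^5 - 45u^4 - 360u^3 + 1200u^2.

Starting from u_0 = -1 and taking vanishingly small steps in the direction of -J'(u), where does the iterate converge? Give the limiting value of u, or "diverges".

0

J'(u) = 60u(u - 5)(u - 2)(u + 4), so J'(-1) = -3240.
Gradient descent moves in the -J' direction, i.e. u is increasing.
The nearest critical point in that direction is u = 0, where J'' = 2400 > 0 (a local minimum). The iterate converges there.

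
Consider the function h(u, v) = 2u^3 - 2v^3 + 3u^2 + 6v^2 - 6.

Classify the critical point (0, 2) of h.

saddle point

The mixed partial ∂²h/∂u∂v is 0, so the Hessian at any point is diag(h_uu, h_vv) = diag(6(2u + 1), 12(-v + 1)).
At (0, 2): H = diag(6, -12).
The eigenvalues have opposite signs, so H is indefinite: a saddle point.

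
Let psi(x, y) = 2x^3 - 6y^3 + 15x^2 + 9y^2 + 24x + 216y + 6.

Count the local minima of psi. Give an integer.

1

psi separates as a function of x plus a function of y, so ∇psi=0 decouples.
∂psi/∂x = 6(x + 1)(x + 4) = 0 at x ∈ {-4, -1}; ∂psi/∂y = -18(y - 4)(y + 3) = 0 at y ∈ {-3, 4}.
The Hessian is diagonal: diag(psi_xx, psi_yy). Second derivatives: psi_xx(-4)=-18, psi_xx(-1)=18; psi_yy(-3)=126, psi_yy(4)=-126.
Local minima occur where both diagonal entries positive: (-1, -3). Count: 1.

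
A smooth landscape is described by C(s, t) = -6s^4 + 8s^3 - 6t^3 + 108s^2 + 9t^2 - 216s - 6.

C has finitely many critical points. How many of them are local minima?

1

C separates as a function of s plus a function of t, so ∇C=0 decouples.
∂C/∂s = -24(s - 3)(s - 1)(s + 3) = 0 at s ∈ {-3, 1, 3}; ∂C/∂t = -18t(t - 1) = 0 at t ∈ {0, 1}.
The Hessian is diagonal: diag(C_ss, C_tt). Second derivatives: C_ss(-3)=-576, C_ss(1)=192, C_ss(3)=-288; C_tt(0)=18, C_tt(1)=-18.
Local minima occur where both diagonal entries positive: (1, 0). Count: 1.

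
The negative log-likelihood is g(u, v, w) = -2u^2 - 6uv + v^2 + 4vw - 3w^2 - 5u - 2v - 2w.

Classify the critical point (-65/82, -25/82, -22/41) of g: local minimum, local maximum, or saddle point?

The Hessian is constant: H = [[-4, -6, 0], [-6, 2, 4], [0, 4, -6]].
Leading principal minors: Δ₁ = -4, Δ₂ = -44, Δ₃ = 328.
The minors fit neither the all-positive nor the alternating-sign pattern, so H is indefinite: a saddle point.

saddle point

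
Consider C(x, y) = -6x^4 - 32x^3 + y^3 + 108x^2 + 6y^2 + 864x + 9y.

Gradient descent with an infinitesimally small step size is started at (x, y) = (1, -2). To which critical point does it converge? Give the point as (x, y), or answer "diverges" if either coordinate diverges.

(-3, -1)

C is separable, so gradient descent decouples: x follows -∂C/∂x, y follows -∂C/∂y.
∂C/∂x = -24(x - 3)(x + 3)(x + 4); at x=1 this is 960, so x decreases.
∂C/∂y = 3(y + 1)(y + 3); at y=-2 this is -3, so y increases.
x converges to its nearest critical value -3 (a local min of the x-part); y converges to -1. The iterate converges to (-3, -1).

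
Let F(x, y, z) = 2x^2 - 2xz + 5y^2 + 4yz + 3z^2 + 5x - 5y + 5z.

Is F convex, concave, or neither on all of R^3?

F is quadratic, so its Hessian is the constant matrix H = [[4, 0, -2], [0, 10, 4], [-2, 4, 6]].
Leading principal minors: 4, 40, 136.
All positive ⇒ H ≻ 0 ⇒ convex.

convex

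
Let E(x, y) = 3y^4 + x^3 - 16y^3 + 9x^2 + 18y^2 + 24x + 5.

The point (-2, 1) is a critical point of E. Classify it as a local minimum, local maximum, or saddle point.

The mixed partial ∂²E/∂x∂y is 0, so the Hessian at any point is diag(E_xx, E_yy) = diag(6(x + 3), 12(3y^2 - 8y + 3)).
At (-2, 1): H = diag(6, -24).
The eigenvalues have opposite signs, so H is indefinite: a saddle point.

saddle point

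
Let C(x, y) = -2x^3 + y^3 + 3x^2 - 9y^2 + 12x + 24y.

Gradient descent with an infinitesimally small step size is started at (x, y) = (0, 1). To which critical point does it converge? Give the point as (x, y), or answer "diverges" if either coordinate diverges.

C is separable, so gradient descent decouples: x follows -∂C/∂x, y follows -∂C/∂y.
∂C/∂x = -6(x - 2)(x + 1); at x=0 this is 12, so x decreases.
∂C/∂y = 3(y - 4)(y - 2); at y=1 this is 9, so y decreases.
The y-coordinate has no critical point in that direction and runs off to infinity.

diverges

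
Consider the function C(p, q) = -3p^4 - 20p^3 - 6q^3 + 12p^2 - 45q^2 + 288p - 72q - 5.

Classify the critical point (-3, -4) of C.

The mixed partial ∂²C/∂p∂q is 0, so the Hessian at any point is diag(C_pp, C_qq) = diag(12(-3p^2 - 10p + 2), -18(2q + 5)).
At (-3, -4): H = diag(60, 54).
Both eigenvalues are positive, so H is positive definite: a local minimum.

local minimum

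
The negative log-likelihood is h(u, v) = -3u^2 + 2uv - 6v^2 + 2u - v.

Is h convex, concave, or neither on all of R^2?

h is quadratic, so its Hessian is the constant matrix H = [[-6, 2], [2, -12]].
det(H) = 68, tr(H) = -18.
det(H) > 0 and tr(H) < 0, so H is negative definite everywhere: concave.

concave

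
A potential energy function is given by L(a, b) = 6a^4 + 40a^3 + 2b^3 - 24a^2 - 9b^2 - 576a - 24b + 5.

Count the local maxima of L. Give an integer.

1

L separates as a function of a plus a function of b, so ∇L=0 decouples.
∂L/∂a = 24(a - 2)(a + 3)(a + 4) = 0 at a ∈ {-4, -3, 2}; ∂L/∂b = 6(b - 4)(b + 1) = 0 at b ∈ {-1, 4}.
The Hessian is diagonal: diag(L_aa, L_bb). Second derivatives: L_aa(-4)=144, L_aa(-3)=-120, L_aa(2)=720; L_bb(-1)=-30, L_bb(4)=30.
Local maxima occur where both diagonal entries negative: (-3, -1). Count: 1.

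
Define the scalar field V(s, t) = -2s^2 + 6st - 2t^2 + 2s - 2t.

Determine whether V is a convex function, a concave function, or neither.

neither

V is quadratic, so its Hessian is the constant matrix H = [[-4, 6], [6, -4]].
det(H) = -20, tr(H) = -8.
det(H) < 0, so H is indefinite: neither convex nor concave.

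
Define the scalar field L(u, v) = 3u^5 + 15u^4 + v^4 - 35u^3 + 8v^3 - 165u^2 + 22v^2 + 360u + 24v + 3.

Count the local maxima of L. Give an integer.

2

L separates as a function of u plus a function of v, so ∇L=0 decouples.
∂L/∂u = 15(u - 2)(u - 1)(u + 3)(u + 4) = 0 at u ∈ {-4, -3, 1, 2}; ∂L/∂v = 4(v + 1)(v + 2)(v + 3) = 0 at v ∈ {-3, -2, -1}.
The Hessian is diagonal: diag(L_uu, L_vv). Second derivatives: L_uu(-4)=-450, L_uu(-3)=300, L_uu(1)=-300, L_uu(2)=450; L_vv(-3)=8, L_vv(-2)=-4, L_vv(-1)=8.
Local maxima occur where both diagonal entries negative: (-4, -2), (1, -2). Count: 2.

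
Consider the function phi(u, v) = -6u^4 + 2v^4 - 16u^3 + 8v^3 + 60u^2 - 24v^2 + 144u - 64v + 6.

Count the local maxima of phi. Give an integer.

2

phi separates as a function of u plus a function of v, so ∇phi=0 decouples.
∂phi/∂u = -24(u - 2)(u + 1)(u + 3) = 0 at u ∈ {-3, -1, 2}; ∂phi/∂v = 8(v - 2)(v + 1)(v + 4) = 0 at v ∈ {-4, -1, 2}.
The Hessian is diagonal: diag(phi_uu, phi_vv). Second derivatives: phi_uu(-3)=-240, phi_uu(-1)=144, phi_uu(2)=-360; phi_vv(-4)=144, phi_vv(-1)=-72, phi_vv(2)=144.
Local maxima occur where both diagonal entries negative: (-3, -1), (2, -1). Count: 2.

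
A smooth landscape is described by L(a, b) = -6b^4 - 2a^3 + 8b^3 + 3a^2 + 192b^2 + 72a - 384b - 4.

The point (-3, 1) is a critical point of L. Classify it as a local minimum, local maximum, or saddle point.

The mixed partial ∂²L/∂a∂b is 0, so the Hessian at any point is diag(L_aa, L_bb) = diag(6(-2a + 1), 24(-3b^2 + 2b + 16)).
At (-3, 1): H = diag(42, 360).
Both eigenvalues are positive, so H is positive definite: a local minimum.

local minimum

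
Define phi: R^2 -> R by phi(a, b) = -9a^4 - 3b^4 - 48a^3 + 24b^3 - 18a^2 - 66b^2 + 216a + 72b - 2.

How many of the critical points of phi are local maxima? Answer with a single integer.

phi separates as a function of a plus a function of b, so ∇phi=0 decouples.
∂phi/∂a = -36(a - 1)(a + 2)(a + 3) = 0 at a ∈ {-3, -2, 1}; ∂phi/∂b = -12(b - 3)(b - 2)(b - 1) = 0 at b ∈ {1, 2, 3}.
The Hessian is diagonal: diag(phi_aa, phi_bb). Second derivatives: phi_aa(-3)=-144, phi_aa(-2)=108, phi_aa(1)=-432; phi_bb(1)=-24, phi_bb(2)=12, phi_bb(3)=-24.
Local maxima occur where both diagonal entries negative: (-3, 1), (-3, 3), (1, 1), (1, 3). Count: 4.

4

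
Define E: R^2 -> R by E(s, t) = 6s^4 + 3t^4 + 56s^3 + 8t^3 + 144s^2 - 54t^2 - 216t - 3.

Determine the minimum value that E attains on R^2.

E(s,t) separates as P(s) + Q(t) − 3, so its minimum is min P + min Q − 3.
P'(s) = 24s(s + 3)(s + 4) vanishes at s ∈ {-4, -3, 0}; Q'(t) = 12(t - 3)(t + 2)(t + 3) vanishes at t ∈ {-3, -2, 3}.
Local minima of P (where P''>0): P(-4)=256, P(0)=0. Local minima of Q: Q(-3)=189, Q(3)=-675.
So the global minimum of E is P(0) + Q(3) − 3 = 0 − 675 − 3 = -678, attained at (0, 3).

-678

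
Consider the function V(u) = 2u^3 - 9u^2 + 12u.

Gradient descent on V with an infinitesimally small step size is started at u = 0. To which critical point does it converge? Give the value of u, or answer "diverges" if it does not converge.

V'(u) = 6(u - 2)(u - 1), so V'(0) = 12.
Gradient descent moves in the -V' direction, i.e. u is decreasing.
There is no critical point below u=0, and V' keeps the same sign, so the iterate runs off to −∞.

diverges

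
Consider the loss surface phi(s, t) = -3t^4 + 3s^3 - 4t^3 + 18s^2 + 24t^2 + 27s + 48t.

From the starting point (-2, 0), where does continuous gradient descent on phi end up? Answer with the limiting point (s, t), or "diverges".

phi is separable, so gradient descent decouples: s follows -∂phi/∂s, t follows -∂phi/∂t.
∂phi/∂s = 9(s + 1)(s + 3); at s=-2 this is -9, so s increases.
∂phi/∂t = -12(t - 2)(t + 1)(t + 2); at t=0 this is 48, so t decreases.
s converges to its nearest critical value -1 (a local min of the s-part); t converges to -1. The iterate converges to (-1, -1).

(-1, -1)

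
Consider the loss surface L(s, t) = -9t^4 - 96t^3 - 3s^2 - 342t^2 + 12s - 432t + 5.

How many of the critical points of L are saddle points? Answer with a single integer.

1

L separates as a function of s plus a function of t, so ∇L=0 decouples.
∂L/∂s = -6(s - 2) = 0 at s ∈ {2}; ∂L/∂t = -36(t + 1)(t + 3)(t + 4) = 0 at t ∈ {-4, -3, -1}.
The Hessian is diagonal: diag(L_ss, L_tt). Second derivatives: L_ss(2)=-6; L_tt(-4)=-108, L_tt(-3)=72, L_tt(-1)=-216.
Saddle points occur where the two diagonal entries have opposite signs: (2, -3). Count: 1.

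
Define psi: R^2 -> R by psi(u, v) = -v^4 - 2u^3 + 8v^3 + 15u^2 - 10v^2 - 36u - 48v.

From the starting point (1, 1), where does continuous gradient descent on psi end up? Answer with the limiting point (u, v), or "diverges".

psi is separable, so gradient descent decouples: u follows -∂psi/∂u, v follows -∂psi/∂v.
∂psi/∂u = -6(u - 3)(u - 2); at u=1 this is -12, so u increases.
∂psi/∂v = -4(v - 4)(v - 3)(v + 1); at v=1 this is -48, so v increases.
u converges to its nearest critical value 2 (a local min of the u-part); v converges to 3. The iterate converges to (2, 3).

(2, 3)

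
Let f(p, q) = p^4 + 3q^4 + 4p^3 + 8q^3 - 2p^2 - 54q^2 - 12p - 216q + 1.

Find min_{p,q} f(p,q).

f(p,q) separates as A(p) + B(q) + 1, so its minimum is min A + min B + 1.
A'(p) = 4(p - 1)(p + 1)(p + 3) vanishes at p ∈ {-3, -1, 1}; B'(q) = 12(q - 3)(q + 2)(q + 3) vanishes at q ∈ {-3, -2, 3}.
Local minima of A (where A''>0): A(-3)=-9, A(1)=-9. Local minima of B: B(-3)=189, B(3)=-675.
So the global minimum of f is A(-3) + B(3) + 1 = -9 − 675 + 1 = -683, attained at (-3, 3).

-683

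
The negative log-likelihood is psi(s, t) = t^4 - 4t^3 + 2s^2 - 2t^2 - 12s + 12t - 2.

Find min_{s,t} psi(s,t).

-29

psi(s,t) separates as P(s) + Q(t) − 2, so its minimum is min P + min Q − 2.
P'(s) = 4s - 12 vanishes at s ∈ {3}; Q'(t) = 4(t - 3)(t - 1)(t + 1) vanishes at t ∈ {-1, 1, 3}.
Local minima of P (where P''>0): P(3)=-18. Local minima of Q: Q(-1)=-9, Q(3)=-9.
So the global minimum of psi is P(3) + Q(-1) − 2 = -18 − 9 − 2 = -29, attained at (3, -1).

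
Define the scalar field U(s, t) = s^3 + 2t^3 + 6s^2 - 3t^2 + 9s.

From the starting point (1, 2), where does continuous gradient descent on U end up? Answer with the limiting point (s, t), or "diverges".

U is separable, so gradient descent decouples: s follows -∂U/∂s, t follows -∂U/∂t.
∂U/∂s = 3(s + 1)(s + 3); at s=1 this is 24, so s decreases.
∂U/∂t = 6t(t - 1); at t=2 this is 12, so t decreases.
s converges to its nearest critical value -1 (a local min of the s-part); t converges to 1. The iterate converges to (-1, 1).

(-1, 1)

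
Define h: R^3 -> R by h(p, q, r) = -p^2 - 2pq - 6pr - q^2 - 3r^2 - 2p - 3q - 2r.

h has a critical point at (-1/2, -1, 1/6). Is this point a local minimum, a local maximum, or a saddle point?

saddle point

The Hessian is constant: H = [[-2, -2, -6], [-2, -2, 0], [-6, 0, -6]].
Leading principal minors: Δ₁ = -2, Δ₂ = 0, Δ₃ = 72.
The minors fit neither the all-positive nor the alternating-sign pattern, so H is indefinite: a saddle point.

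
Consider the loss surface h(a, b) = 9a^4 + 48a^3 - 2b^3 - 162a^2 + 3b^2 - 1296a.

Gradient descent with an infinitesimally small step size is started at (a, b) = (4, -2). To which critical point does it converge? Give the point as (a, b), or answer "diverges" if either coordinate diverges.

h is separable, so gradient descent decouples: a follows -∂h/∂a, b follows -∂h/∂b.
∂h/∂a = 36(a - 3)(a + 3)(a + 4); at a=4 this is 2016, so a decreases.
∂h/∂b = -6b(b - 1); at b=-2 this is -36, so b increases.
a converges to its nearest critical value 3 (a local min of the a-part); b converges to 0. The iterate converges to (3, 0).

(3, 0)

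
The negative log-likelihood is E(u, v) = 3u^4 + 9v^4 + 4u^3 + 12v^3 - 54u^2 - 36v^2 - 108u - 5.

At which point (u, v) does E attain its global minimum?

E(u,v) separates as P(u) + Q(v) − 5, so its minimum is min P + min Q − 5.
P'(u) = 12(u - 3)(u + 1)(u + 3) vanishes at u ∈ {-3, -1, 3}; Q'(v) = 36v(v - 1)(v + 2) vanishes at v ∈ {-2, 0, 1}.
Local minima of P (where P''>0): P(-3)=-27, P(3)=-459. Local minima of Q: Q(-2)=-96, Q(1)=-15.
So the global minimum of E is P(3) + Q(-2) − 5 = -459 − 96 − 5 = -560, attained at (3, -2).

(3, -2)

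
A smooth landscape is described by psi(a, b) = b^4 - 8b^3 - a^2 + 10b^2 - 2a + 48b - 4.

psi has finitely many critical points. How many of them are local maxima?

1

psi separates as a function of a plus a function of b, so ∇psi=0 decouples.
∂psi/∂a = -2(a + 1) = 0 at a ∈ {-1}; ∂psi/∂b = 4(b - 4)(b - 3)(b + 1) = 0 at b ∈ {-1, 3, 4}.
The Hessian is diagonal: diag(psi_aa, psi_bb). Second derivatives: psi_aa(-1)=-2; psi_bb(-1)=80, psi_bb(3)=-16, psi_bb(4)=20.
Local maxima occur where both diagonal entries negative: (-1, 3). Count: 1.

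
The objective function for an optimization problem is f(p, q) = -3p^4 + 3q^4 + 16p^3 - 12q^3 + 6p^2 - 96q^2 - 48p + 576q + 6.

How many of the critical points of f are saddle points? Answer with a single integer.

f separates as a function of p plus a function of q, so ∇f=0 decouples.
∂f/∂p = -12(p - 4)(p - 1)(p + 1) = 0 at p ∈ {-1, 1, 4}; ∂f/∂q = 12(q - 4)(q - 3)(q + 4) = 0 at q ∈ {-4, 3, 4}.
The Hessian is diagonal: diag(f_pp, f_qq). Second derivatives: f_pp(-1)=-120, f_pp(1)=72, f_pp(4)=-180; f_qq(-4)=672, f_qq(3)=-84, f_qq(4)=96.
Saddle points occur where the two diagonal entries have opposite signs: (-1, -4), (-1, 4), (1, 3), (4, -4), (4, 4). Count: 5.

5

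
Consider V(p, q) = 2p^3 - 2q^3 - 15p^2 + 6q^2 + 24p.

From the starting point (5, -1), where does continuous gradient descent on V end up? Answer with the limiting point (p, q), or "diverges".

V is separable, so gradient descent decouples: p follows -∂V/∂p, q follows -∂V/∂q.
∂V/∂p = 6(p - 4)(p - 1); at p=5 this is 24, so p decreases.
∂V/∂q = -6q(q - 2); at q=-1 this is -18, so q increases.
p converges to its nearest critical value 4 (a local min of the p-part); q converges to 0. The iterate converges to (4, 0).

(4, 0)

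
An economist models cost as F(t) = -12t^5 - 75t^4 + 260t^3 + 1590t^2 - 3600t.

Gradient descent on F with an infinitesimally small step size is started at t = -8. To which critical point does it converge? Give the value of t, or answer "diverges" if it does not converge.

F'(t) = -60(t - 3)(t - 1)(t + 4)(t + 5), so F'(-8) = -71280.
Gradient descent moves in the -F' direction, i.e. t is increasing.
The nearest critical point in that direction is t = -5, where F'' = 2880 > 0 (a local minimum). The iterate converges there.

-5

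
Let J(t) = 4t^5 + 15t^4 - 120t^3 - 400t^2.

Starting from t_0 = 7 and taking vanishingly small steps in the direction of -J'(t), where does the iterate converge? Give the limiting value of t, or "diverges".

4

J'(t) = 20t(t - 4)(t + 2)(t + 5), so J'(7) = 45360.
Gradient descent moves in the -J' direction, i.e. t is decreasing.
The nearest critical point in that direction is t = 4, where J'' = 4320 > 0 (a local minimum). The iterate converges there.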